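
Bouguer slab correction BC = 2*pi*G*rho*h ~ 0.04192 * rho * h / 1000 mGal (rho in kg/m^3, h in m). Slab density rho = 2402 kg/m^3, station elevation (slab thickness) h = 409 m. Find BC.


BC = 0.04192 * rho * h / 1000
= 0.04192 * 2402 * 409 / 1000
= 41.183 mGal

41.183


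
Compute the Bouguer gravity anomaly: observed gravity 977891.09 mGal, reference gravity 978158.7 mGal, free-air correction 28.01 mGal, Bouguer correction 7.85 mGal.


BA = g_obs - g_ref + FAC - BC
= 977891.09 - 978158.7 + 28.01 - 7.85
= -247.45 mGal

-247.45


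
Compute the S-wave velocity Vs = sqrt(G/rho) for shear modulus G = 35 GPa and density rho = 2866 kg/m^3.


Convert G to Pa: G = 35e9 Pa
Compute G/rho = 35e9 / 2866 = 12212142.3587
Vs = sqrt(12212142.3587) = 3494.59 m/s

3494.59


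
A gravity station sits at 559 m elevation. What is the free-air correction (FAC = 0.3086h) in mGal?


FAC = 0.3086 * h
= 0.3086 * 559
= 172.5074 mGal

172.5074


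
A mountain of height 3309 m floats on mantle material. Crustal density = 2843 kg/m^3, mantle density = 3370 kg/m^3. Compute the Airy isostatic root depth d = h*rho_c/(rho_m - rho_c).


rho_m - rho_c = 3370 - 2843 = 527
d = 3309 * 2843 / 527
= 9407487 / 527
= 17851.02 m

17851.02


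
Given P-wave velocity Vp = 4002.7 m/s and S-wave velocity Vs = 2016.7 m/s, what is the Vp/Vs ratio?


Vp/Vs = 4002.7 / 2016.7
= 1.9848

1.9848


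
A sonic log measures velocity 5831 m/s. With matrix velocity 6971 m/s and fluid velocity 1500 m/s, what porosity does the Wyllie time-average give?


1/V - 1/Vm = 1/5831 - 1/6971 = 2.805e-05
1/Vf - 1/Vm = 1/1500 - 1/6971 = 0.00052322
phi = 2.805e-05 / 0.00052322 = 0.0536

0.0536


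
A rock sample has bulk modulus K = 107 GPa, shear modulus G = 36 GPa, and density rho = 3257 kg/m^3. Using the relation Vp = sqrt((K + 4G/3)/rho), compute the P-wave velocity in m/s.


First compute the effective modulus:
K + 4G/3 = 107e9 + 4*36e9/3 = 155000000000.0 Pa
Then divide by density:
155000000000.0 / 3257 = 47589806.5705 Pa/(kg/m^3)
Take the square root:
Vp = sqrt(47589806.5705) = 6898.54 m/s

6898.54


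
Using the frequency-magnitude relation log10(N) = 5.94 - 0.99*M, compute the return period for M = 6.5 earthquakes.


log10(N) = 5.94 - 0.99*6.5 = -0.495
N = 10^-0.495 = 0.31989
T = 1/N = 1/0.31989 = 3.1261 years

3.1261


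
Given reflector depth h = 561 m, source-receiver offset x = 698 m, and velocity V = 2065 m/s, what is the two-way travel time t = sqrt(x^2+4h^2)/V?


x^2 + 4h^2 = 698^2 + 4*561^2 = 487204 + 1258884 = 1746088
sqrt(1746088) = 1321.3962
t = 1321.3962 / 2065 = 0.6399 s

0.6399


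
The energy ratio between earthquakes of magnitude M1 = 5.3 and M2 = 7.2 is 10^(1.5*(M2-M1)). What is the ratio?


M2 - M1 = 7.2 - 5.3 = 1.9
1.5 * 1.9 = 2.85
ratio = 10^2.85 = 707.95

707.95


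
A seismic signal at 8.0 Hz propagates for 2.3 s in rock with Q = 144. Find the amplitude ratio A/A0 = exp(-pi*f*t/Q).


pi*f*t/Q = pi*8.0*2.3/144 = 0.401426
A/A0 = exp(-0.401426) = 0.669365

0.669365


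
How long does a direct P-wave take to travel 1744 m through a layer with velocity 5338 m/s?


t = x / V
= 1744 / 5338
= 0.3267 s

0.3267


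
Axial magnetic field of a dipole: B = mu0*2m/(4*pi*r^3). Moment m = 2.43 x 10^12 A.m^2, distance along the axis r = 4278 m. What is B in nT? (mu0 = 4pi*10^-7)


m = 2.43 x 10^12 = 2430000000000 A.m^2
2m = 4860000000000 A.m^2
r^3 = 4278^3 = 78292892952
B = (4pi*10^-7) * 4860000000000 / (4*pi * 78292892952) * 1e9
= 6107256.118579 / 983857509305.18 * 1e9
= 6207.46 nT

6207.46


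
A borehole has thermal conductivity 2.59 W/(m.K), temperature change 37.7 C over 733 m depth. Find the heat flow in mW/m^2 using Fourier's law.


q = k * dT / dz * 1000
= 2.59 * 37.7 / 733 * 1000
= 0.13321 * 1000
= 133.2101 mW/m^2

133.2101


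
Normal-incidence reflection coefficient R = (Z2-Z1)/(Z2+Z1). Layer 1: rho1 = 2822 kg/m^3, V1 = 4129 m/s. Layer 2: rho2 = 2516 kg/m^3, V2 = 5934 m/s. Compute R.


Z1 = 2822 * 4129 = 11652038
Z2 = 2516 * 5934 = 14929944
R = (14929944 - 11652038) / (14929944 + 11652038) = 3277906 / 26581982 = 0.1233

0.1233


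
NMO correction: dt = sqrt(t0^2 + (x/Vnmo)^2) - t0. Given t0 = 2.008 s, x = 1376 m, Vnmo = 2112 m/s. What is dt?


x/Vnmo = 1376/2112 = 0.651515
(x/Vnmo)^2 = 0.424472
t0^2 = 4.032064
sqrt(4.032064 + 0.424472) = 2.111051
dt = 2.111051 - 2.008 = 0.103051

0.103051


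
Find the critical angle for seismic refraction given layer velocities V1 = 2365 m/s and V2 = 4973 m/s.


V1/V2 = 2365/4973 = 0.475568
theta_c = arcsin(0.475568) = 28.3963 degrees

28.3963


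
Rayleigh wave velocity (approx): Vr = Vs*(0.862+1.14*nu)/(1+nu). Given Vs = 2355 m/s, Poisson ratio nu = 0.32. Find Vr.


Numerator factor = 0.862 + 1.14*0.32 = 1.2268
Denominator = 1 + 0.32 = 1.32
Vr = 2355 * 1.2268 / 1.32 = 2188.72 m/s

2188.72


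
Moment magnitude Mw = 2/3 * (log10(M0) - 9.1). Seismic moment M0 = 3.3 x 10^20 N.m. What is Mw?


log10(M0) = log10(3.3 x 10^20) = 20.5185
Mw = 2/3 * (20.5185 - 9.1)
= 2/3 * 11.4185
= 7.61

7.61


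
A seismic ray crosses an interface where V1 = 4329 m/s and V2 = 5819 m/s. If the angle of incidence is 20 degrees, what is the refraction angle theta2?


sin(theta1) = sin(20 deg) = 0.34202
sin(theta2) = V2/V1 * sin(theta1) = 5819/4329 * 0.34202 = 0.45974
theta2 = arcsin(0.45974) = 27.3703 degrees

27.3703


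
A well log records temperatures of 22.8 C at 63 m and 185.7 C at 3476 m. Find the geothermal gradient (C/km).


dT = 185.7 - 22.8 = 162.9 C
dz = 3476 - 63 = 3413 m
gradient = dT/dz * 1000 = 162.9/3413 * 1000 = 47.7293 C/km

47.7293


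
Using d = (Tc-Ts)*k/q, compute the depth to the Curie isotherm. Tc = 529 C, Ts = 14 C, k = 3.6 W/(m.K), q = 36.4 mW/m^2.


T_Curie - T_surf = 529 - 14 = 515 C
Convert q to W/m^2: 36.4 mW/m^2 = 0.0364 W/m^2
d = 515 * 3.6 / 0.0364 = 50934.07 m

50934.07


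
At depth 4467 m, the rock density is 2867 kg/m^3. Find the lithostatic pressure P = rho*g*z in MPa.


P = rho * g * z / 1e6
= 2867 * 9.81 * 4467 / 1e6
= 125635581.09 / 1e6
= 125.6356 MPa

125.6356


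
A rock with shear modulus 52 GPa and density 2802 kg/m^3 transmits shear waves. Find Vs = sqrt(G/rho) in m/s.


Convert G to Pa: G = 52e9 Pa
Compute G/rho = 52e9 / 2802 = 18558172.7338
Vs = sqrt(18558172.7338) = 4307.92 m/s

4307.92


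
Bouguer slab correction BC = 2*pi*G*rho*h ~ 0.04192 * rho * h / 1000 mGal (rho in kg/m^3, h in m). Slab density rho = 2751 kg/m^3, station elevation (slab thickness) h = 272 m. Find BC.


BC = 0.04192 * rho * h / 1000
= 0.04192 * 2751 * 272 / 1000
= 31.3676 mGal

31.3676


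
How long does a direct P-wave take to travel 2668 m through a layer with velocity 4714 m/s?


t = x / V
= 2668 / 4714
= 0.566 s

0.566


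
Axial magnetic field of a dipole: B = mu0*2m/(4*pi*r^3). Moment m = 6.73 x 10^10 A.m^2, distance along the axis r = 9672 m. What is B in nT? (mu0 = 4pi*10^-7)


m = 6.73 x 10^10 = 67300000000 A.m^2
2m = 134600000000 A.m^2
r^3 = 9672^3 = 904792232448
B = (4pi*10^-7) * 134600000000 / (4*pi * 904792232448) * 1e9
= 169143.348469 / 11369954521934.98 * 1e9
= 14.8763 nT

14.8763


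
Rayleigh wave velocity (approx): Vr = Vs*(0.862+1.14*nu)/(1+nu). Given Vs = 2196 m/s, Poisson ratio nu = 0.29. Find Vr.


Numerator factor = 0.862 + 1.14*0.29 = 1.1926
Denominator = 1 + 0.29 = 1.29
Vr = 2196 * 1.1926 / 1.29 = 2030.19 m/s

2030.19


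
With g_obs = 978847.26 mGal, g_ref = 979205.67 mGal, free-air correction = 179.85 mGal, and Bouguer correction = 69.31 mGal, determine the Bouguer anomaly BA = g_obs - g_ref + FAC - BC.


BA = g_obs - g_ref + FAC - BC
= 978847.26 - 979205.67 + 179.85 - 69.31
= -247.87 mGal

-247.87


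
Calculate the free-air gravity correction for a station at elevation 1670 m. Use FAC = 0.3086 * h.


FAC = 0.3086 * h
= 0.3086 * 1670
= 515.362 mGal

515.362


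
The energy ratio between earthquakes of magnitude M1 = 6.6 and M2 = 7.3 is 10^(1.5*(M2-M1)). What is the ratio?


M2 - M1 = 7.3 - 6.6 = 0.7
1.5 * 0.7 = 1.05
ratio = 10^1.05 = 11.22

11.22


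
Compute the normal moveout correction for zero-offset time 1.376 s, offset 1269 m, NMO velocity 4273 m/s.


x/Vnmo = 1269/4273 = 0.296981
(x/Vnmo)^2 = 0.088198
t0^2 = 1.893376
sqrt(1.893376 + 0.088198) = 1.407684
dt = 1.407684 - 1.376 = 0.031684

0.031684


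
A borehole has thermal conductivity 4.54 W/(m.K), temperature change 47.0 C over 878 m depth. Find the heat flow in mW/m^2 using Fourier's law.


q = k * dT / dz * 1000
= 4.54 * 47.0 / 878 * 1000
= 0.24303 * 1000
= 243.0296 mW/m^2

243.0296


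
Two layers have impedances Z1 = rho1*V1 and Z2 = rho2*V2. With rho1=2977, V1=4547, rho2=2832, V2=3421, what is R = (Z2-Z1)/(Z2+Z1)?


Z1 = 2977 * 4547 = 13536419
Z2 = 2832 * 3421 = 9688272
R = (9688272 - 13536419) / (9688272 + 13536419) = -3848147 / 23224691 = -0.1657

-0.1657


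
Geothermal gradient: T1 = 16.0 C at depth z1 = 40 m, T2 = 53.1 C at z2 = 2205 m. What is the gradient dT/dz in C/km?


dT = 53.1 - 16.0 = 37.1 C
dz = 2205 - 40 = 2165 m
gradient = dT/dz * 1000 = 37.1/2165 * 1000 = 17.1363 C/km

17.1363


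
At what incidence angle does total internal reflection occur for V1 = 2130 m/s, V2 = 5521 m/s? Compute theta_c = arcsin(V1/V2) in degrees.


V1/V2 = 2130/5521 = 0.3858
theta_c = arcsin(0.3858) = 22.6934 degrees

22.6934


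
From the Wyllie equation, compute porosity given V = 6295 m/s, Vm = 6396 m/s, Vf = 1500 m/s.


1/V - 1/Vm = 1/6295 - 1/6396 = 2.51e-06
1/Vf - 1/Vm = 1/1500 - 1/6396 = 0.00051032
phi = 2.51e-06 / 0.00051032 = 0.0049

0.0049


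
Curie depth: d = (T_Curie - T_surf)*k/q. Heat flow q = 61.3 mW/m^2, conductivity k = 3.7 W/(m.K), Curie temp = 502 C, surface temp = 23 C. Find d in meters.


T_Curie - T_surf = 502 - 23 = 479 C
Convert q to W/m^2: 61.3 mW/m^2 = 0.0613 W/m^2
d = 479 * 3.7 / 0.0613 = 28911.91 m

28911.91


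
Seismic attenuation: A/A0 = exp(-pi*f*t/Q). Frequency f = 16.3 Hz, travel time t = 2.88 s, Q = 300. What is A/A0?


pi*f*t/Q = pi*16.3*2.88/300 = 0.491596
A/A0 = exp(-0.491596) = 0.611649

0.611649


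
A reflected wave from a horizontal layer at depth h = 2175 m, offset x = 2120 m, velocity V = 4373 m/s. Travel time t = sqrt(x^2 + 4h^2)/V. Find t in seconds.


x^2 + 4h^2 = 2120^2 + 4*2175^2 = 4494400 + 18922500 = 23416900
sqrt(23416900) = 4839.1012
t = 4839.1012 / 4373 = 1.1066 s

1.1066


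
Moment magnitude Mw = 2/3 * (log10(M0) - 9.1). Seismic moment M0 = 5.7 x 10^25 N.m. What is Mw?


log10(M0) = log10(5.7 x 10^25) = 25.7559
Mw = 2/3 * (25.7559 - 9.1)
= 2/3 * 16.6559
= 11.1

11.1


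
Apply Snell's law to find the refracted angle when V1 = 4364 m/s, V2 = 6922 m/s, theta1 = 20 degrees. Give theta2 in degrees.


sin(theta1) = sin(20 deg) = 0.34202
sin(theta2) = V2/V1 * sin(theta1) = 6922/4364 * 0.34202 = 0.542498
theta2 = arcsin(0.542498) = 32.8539 degrees

32.8539


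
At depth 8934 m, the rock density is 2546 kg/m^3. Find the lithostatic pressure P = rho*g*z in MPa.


P = rho * g * z / 1e6
= 2546 * 9.81 * 8934 / 1e6
= 223137906.84 / 1e6
= 223.1379 MPa

223.1379


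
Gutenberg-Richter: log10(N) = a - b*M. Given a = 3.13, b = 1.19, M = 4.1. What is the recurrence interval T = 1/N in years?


log10(N) = 3.13 - 1.19*4.1 = -1.749
N = 10^-1.749 = 0.017824
T = 1/N = 1/0.017824 = 56.1048 years

56.1048


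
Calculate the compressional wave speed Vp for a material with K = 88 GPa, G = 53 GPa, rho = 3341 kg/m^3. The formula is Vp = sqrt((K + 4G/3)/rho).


First compute the effective modulus:
K + 4G/3 = 88e9 + 4*53e9/3 = 158666666666.67 Pa
Then divide by density:
158666666666.67 / 3341 = 47490771.2262 Pa/(kg/m^3)
Take the square root:
Vp = sqrt(47490771.2262) = 6891.35 m/s

6891.35


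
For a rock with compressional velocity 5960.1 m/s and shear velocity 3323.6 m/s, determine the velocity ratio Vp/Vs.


Vp/Vs = 5960.1 / 3323.6
= 1.7933

1.7933


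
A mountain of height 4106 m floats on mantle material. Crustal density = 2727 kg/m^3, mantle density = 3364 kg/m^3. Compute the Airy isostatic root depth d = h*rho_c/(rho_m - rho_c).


rho_m - rho_c = 3364 - 2727 = 637
d = 4106 * 2727 / 637
= 11197062 / 637
= 17577.81 m

17577.81


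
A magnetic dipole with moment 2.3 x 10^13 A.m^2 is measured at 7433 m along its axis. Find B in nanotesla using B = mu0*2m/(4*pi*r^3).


m = 2.3 x 10^13 = 23000000000000 A.m^2
2m = 46000000000000 A.m^2
r^3 = 7433^3 = 410669451737
B = (4pi*10^-7) * 46000000000000 / (4*pi * 410669451737) * 1e9
= 57805304.826052 / 5160624530522.83 * 1e9
= 11201.2227 nT

11201.2227


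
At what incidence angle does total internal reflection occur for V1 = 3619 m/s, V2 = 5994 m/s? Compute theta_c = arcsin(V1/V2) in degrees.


V1/V2 = 3619/5994 = 0.60377
theta_c = arcsin(0.60377) = 37.1404 degrees

37.1404


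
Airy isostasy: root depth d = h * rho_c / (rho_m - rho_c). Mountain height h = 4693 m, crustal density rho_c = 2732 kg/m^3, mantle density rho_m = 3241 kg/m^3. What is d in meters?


rho_m - rho_c = 3241 - 2732 = 509
d = 4693 * 2732 / 509
= 12821276 / 509
= 25189.15 m

25189.15


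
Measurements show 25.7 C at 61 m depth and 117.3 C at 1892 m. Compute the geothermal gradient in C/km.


dT = 117.3 - 25.7 = 91.6 C
dz = 1892 - 61 = 1831 m
gradient = dT/dz * 1000 = 91.6/1831 * 1000 = 50.0273 C/km

50.0273


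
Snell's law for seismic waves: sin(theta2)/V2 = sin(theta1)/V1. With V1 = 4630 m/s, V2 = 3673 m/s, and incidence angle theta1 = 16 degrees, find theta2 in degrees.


sin(theta1) = sin(16 deg) = 0.275637
sin(theta2) = V2/V1 * sin(theta1) = 3673/4630 * 0.275637 = 0.218664
theta2 = arcsin(0.218664) = 12.6306 degrees

12.6306


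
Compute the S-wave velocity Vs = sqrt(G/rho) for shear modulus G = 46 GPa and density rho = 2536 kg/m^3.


Convert G to Pa: G = 46e9 Pa
Compute G/rho = 46e9 / 2536 = 18138801.2618
Vs = sqrt(18138801.2618) = 4258.97 m/s

4258.97


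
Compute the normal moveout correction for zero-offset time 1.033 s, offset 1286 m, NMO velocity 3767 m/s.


x/Vnmo = 1286/3767 = 0.341386
(x/Vnmo)^2 = 0.116544
t0^2 = 1.067089
sqrt(1.067089 + 0.116544) = 1.087949
dt = 1.087949 - 1.033 = 0.054949

0.054949


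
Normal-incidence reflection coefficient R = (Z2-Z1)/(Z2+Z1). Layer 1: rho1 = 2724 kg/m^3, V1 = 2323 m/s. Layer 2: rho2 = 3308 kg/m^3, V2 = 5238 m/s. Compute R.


Z1 = 2724 * 2323 = 6327852
Z2 = 3308 * 5238 = 17327304
R = (17327304 - 6327852) / (17327304 + 6327852) = 10999452 / 23655156 = 0.465

0.465


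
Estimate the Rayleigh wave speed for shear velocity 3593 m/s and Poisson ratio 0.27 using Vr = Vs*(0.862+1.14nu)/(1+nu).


Numerator factor = 0.862 + 1.14*0.27 = 1.1698
Denominator = 1 + 0.27 = 1.27
Vr = 3593 * 1.1698 / 1.27 = 3309.52 m/s

3309.52


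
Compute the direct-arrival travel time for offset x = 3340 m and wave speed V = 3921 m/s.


t = x / V
= 3340 / 3921
= 0.8518 s

0.8518


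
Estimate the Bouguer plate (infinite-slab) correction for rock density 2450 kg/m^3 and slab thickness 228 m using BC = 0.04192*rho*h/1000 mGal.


BC = 0.04192 * rho * h / 1000
= 0.04192 * 2450 * 228 / 1000
= 23.4165 mGal

23.4165


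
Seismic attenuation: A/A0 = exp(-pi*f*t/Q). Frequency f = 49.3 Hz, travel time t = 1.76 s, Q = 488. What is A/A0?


pi*f*t/Q = pi*49.3*1.76/488 = 0.558585
A/A0 = exp(-0.558585) = 0.572018

0.572018


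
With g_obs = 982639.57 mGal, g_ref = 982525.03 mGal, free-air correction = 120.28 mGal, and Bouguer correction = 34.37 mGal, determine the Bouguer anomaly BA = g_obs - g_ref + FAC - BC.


BA = g_obs - g_ref + FAC - BC
= 982639.57 - 982525.03 + 120.28 - 34.37
= 200.45 mGal

200.45


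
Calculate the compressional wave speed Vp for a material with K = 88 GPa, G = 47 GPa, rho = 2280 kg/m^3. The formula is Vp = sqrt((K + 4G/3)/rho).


First compute the effective modulus:
K + 4G/3 = 88e9 + 4*47e9/3 = 150666666666.67 Pa
Then divide by density:
150666666666.67 / 2280 = 66081871.345 Pa/(kg/m^3)
Take the square root:
Vp = sqrt(66081871.345) = 8129.08 m/s

8129.08


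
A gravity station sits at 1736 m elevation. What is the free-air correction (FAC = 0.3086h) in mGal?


FAC = 0.3086 * h
= 0.3086 * 1736
= 535.7296 mGal

535.7296


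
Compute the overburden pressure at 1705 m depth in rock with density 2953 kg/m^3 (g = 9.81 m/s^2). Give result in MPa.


P = rho * g * z / 1e6
= 2953 * 9.81 * 1705 / 1e6
= 49392025.65 / 1e6
= 49.392 MPa

49.392


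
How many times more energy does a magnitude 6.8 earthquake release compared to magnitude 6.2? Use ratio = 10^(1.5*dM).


M2 - M1 = 6.8 - 6.2 = 0.6
1.5 * 0.6 = 0.9
ratio = 10^0.9 = 7.94

7.94


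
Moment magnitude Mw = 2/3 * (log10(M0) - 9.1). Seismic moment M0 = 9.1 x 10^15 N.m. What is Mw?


log10(M0) = log10(9.1 x 10^15) = 15.959
Mw = 2/3 * (15.959 - 9.1)
= 2/3 * 6.859
= 4.57

4.57


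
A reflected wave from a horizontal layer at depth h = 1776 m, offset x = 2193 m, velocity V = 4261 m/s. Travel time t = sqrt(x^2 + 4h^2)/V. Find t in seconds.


x^2 + 4h^2 = 2193^2 + 4*1776^2 = 4809249 + 12616704 = 17425953
sqrt(17425953) = 4174.4404
t = 4174.4404 / 4261 = 0.9797 s

0.9797


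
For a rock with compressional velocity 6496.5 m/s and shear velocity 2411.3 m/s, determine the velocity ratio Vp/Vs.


Vp/Vs = 6496.5 / 2411.3
= 2.6942

2.6942


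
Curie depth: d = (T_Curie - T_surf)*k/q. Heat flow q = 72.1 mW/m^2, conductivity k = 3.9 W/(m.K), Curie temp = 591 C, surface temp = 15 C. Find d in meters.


T_Curie - T_surf = 591 - 15 = 576 C
Convert q to W/m^2: 72.1 mW/m^2 = 0.0721 W/m^2
d = 576 * 3.9 / 0.0721 = 31156.73 m

31156.73


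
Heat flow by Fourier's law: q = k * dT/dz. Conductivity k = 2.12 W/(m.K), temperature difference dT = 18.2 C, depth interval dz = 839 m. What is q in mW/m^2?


q = k * dT / dz * 1000
= 2.12 * 18.2 / 839 * 1000
= 0.045988 * 1000
= 45.9881 mW/m^2

45.9881


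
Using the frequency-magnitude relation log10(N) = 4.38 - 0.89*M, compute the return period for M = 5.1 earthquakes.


log10(N) = 4.38 - 0.89*5.1 = -0.159
N = 10^-0.159 = 0.693426
T = 1/N = 1/0.693426 = 1.4421 years

1.4421


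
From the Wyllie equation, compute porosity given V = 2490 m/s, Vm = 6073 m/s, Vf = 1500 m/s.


1/V - 1/Vm = 1/2490 - 1/6073 = 0.00023694
1/Vf - 1/Vm = 1/1500 - 1/6073 = 0.000502
phi = 0.00023694 / 0.000502 = 0.472

0.472


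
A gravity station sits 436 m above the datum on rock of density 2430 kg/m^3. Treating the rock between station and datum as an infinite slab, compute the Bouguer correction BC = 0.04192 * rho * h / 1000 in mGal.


BC = 0.04192 * rho * h / 1000
= 0.04192 * 2430 * 436 / 1000
= 44.4134 mGal

44.4134


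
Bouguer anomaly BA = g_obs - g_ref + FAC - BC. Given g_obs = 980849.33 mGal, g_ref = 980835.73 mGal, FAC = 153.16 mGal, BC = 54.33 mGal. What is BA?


BA = g_obs - g_ref + FAC - BC
= 980849.33 - 980835.73 + 153.16 - 54.33
= 112.43 mGal

112.43


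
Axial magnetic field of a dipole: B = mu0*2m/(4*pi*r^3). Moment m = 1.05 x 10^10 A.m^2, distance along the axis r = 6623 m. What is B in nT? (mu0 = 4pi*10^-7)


m = 1.05 x 10^10 = 10500000000 A.m^2
2m = 21000000000 A.m^2
r^3 = 6623^3 = 290512126367
B = (4pi*10^-7) * 21000000000 / (4*pi * 290512126367) * 1e9
= 26389.37829 / 3650683047893.27 * 1e9
= 7.2286 nT

7.2286


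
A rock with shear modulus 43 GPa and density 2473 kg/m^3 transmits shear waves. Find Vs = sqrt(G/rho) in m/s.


Convert G to Pa: G = 43e9 Pa
Compute G/rho = 43e9 / 2473 = 17387788.1116
Vs = sqrt(17387788.1116) = 4169.87 m/s

4169.87


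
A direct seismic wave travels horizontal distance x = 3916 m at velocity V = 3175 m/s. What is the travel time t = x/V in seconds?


t = x / V
= 3916 / 3175
= 1.2334 s

1.2334


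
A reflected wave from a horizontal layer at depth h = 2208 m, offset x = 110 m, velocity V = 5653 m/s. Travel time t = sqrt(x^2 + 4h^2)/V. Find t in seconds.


x^2 + 4h^2 = 110^2 + 4*2208^2 = 12100 + 19501056 = 19513156
sqrt(19513156) = 4417.3698
t = 4417.3698 / 5653 = 0.7814 s

0.7814


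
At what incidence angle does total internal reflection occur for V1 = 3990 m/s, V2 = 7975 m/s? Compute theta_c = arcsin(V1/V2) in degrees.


V1/V2 = 3990/7975 = 0.500313
theta_c = arcsin(0.500313) = 30.0207 degrees

30.0207


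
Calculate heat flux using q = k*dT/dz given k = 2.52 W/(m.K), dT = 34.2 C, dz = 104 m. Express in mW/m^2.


q = k * dT / dz * 1000
= 2.52 * 34.2 / 104 * 1000
= 0.828692 * 1000
= 828.6923 mW/m^2

828.6923


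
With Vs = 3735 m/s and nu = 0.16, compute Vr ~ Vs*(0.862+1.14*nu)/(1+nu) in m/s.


Numerator factor = 0.862 + 1.14*0.16 = 1.0444
Denominator = 1 + 0.16 = 1.16
Vr = 3735 * 1.0444 / 1.16 = 3362.79 m/s

3362.79


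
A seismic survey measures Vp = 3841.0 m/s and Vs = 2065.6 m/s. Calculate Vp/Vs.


Vp/Vs = 3841.0 / 2065.6
= 1.8595

1.8595


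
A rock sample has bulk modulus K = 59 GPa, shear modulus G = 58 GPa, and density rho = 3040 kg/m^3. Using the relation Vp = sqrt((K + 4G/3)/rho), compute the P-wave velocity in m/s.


First compute the effective modulus:
K + 4G/3 = 59e9 + 4*58e9/3 = 136333333333.33 Pa
Then divide by density:
136333333333.33 / 3040 = 44846491.2281 Pa/(kg/m^3)
Take the square root:
Vp = sqrt(44846491.2281) = 6696.75 m/s

6696.75


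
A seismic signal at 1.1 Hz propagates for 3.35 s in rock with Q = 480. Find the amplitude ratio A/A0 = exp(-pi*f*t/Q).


pi*f*t/Q = pi*1.1*3.35/480 = 0.024118
A/A0 = exp(-0.024118) = 0.97617

0.97617


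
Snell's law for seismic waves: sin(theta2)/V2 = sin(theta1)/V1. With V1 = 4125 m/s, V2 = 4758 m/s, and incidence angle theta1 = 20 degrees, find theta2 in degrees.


sin(theta1) = sin(20 deg) = 0.34202
sin(theta2) = V2/V1 * sin(theta1) = 4758/4125 * 0.34202 = 0.394505
theta2 = arcsin(0.394505) = 23.2351 degrees

23.2351


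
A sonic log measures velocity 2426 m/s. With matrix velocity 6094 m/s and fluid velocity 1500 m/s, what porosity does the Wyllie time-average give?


1/V - 1/Vm = 1/2426 - 1/6094 = 0.00024811
1/Vf - 1/Vm = 1/1500 - 1/6094 = 0.00050257
phi = 0.00024811 / 0.00050257 = 0.4937

0.4937


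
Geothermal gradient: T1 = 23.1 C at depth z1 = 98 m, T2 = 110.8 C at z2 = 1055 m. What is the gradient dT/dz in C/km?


dT = 110.8 - 23.1 = 87.7 C
dz = 1055 - 98 = 957 m
gradient = dT/dz * 1000 = 87.7/957 * 1000 = 91.6405 C/km

91.6405


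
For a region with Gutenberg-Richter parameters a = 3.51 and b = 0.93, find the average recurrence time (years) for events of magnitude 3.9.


log10(N) = 3.51 - 0.93*3.9 = -0.117
N = 10^-0.117 = 0.763836
T = 1/N = 1/0.763836 = 1.3092 years

1.3092


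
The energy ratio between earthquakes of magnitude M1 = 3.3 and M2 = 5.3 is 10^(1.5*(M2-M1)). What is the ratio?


M2 - M1 = 5.3 - 3.3 = 2.0
1.5 * 2.0 = 3.0
ratio = 10^3.0 = 1000.0

1000.0


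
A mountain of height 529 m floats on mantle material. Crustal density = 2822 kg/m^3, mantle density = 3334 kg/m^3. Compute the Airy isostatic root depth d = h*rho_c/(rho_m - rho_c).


rho_m - rho_c = 3334 - 2822 = 512
d = 529 * 2822 / 512
= 1492838 / 512
= 2915.7 m

2915.7


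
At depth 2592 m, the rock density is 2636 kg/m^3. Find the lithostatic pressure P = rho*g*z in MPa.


P = rho * g * z / 1e6
= 2636 * 9.81 * 2592 / 1e6
= 67026942.72 / 1e6
= 67.0269 MPa

67.0269


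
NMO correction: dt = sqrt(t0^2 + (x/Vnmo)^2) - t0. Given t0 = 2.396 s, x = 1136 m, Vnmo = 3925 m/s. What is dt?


x/Vnmo = 1136/3925 = 0.289427
(x/Vnmo)^2 = 0.083768
t0^2 = 5.740816
sqrt(5.740816 + 0.083768) = 2.413417
dt = 2.413417 - 2.396 = 0.017417

0.017417


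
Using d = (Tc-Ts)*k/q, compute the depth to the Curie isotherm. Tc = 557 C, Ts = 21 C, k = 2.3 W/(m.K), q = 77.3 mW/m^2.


T_Curie - T_surf = 557 - 21 = 536 C
Convert q to W/m^2: 77.3 mW/m^2 = 0.0773 W/m^2
d = 536 * 2.3 / 0.0773 = 15948.25 m

15948.25


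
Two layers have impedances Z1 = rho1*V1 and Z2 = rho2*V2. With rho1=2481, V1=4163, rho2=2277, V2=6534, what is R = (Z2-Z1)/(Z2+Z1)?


Z1 = 2481 * 4163 = 10328403
Z2 = 2277 * 6534 = 14877918
R = (14877918 - 10328403) / (14877918 + 10328403) = 4549515 / 25206321 = 0.1805

0.1805


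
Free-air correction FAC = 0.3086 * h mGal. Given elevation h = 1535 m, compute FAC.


FAC = 0.3086 * h
= 0.3086 * 1535
= 473.701 mGal

473.701


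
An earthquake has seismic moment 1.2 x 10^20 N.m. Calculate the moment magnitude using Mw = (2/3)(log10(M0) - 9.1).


log10(M0) = log10(1.2 x 10^20) = 20.0792
Mw = 2/3 * (20.0792 - 9.1)
= 2/3 * 10.9792
= 7.32

7.32


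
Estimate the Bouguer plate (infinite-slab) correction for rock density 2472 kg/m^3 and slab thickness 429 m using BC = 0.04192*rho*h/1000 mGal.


BC = 0.04192 * rho * h / 1000
= 0.04192 * 2472 * 429 / 1000
= 44.4557 mGal

44.4557


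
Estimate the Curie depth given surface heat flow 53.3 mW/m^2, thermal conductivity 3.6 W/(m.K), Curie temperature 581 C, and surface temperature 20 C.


T_Curie - T_surf = 581 - 20 = 561 C
Convert q to W/m^2: 53.3 mW/m^2 = 0.0533 W/m^2
d = 561 * 3.6 / 0.0533 = 37891.18 m

37891.18


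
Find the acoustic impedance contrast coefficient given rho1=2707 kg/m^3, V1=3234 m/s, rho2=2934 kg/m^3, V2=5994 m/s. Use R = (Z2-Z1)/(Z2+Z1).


Z1 = 2707 * 3234 = 8754438
Z2 = 2934 * 5994 = 17586396
R = (17586396 - 8754438) / (17586396 + 8754438) = 8831958 / 26340834 = 0.3353

0.3353


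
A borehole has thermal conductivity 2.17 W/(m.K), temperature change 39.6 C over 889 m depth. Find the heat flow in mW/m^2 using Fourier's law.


q = k * dT / dz * 1000
= 2.17 * 39.6 / 889 * 1000
= 0.096661 * 1000
= 96.6614 mW/m^2

96.6614


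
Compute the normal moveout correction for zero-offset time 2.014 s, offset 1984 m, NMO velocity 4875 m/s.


x/Vnmo = 1984/4875 = 0.406974
(x/Vnmo)^2 = 0.165628
t0^2 = 4.056196
sqrt(4.056196 + 0.165628) = 2.054708
dt = 2.054708 - 2.014 = 0.040708

0.040708


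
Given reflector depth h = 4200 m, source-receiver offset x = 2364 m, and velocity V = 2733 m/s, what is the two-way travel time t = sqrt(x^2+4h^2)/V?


x^2 + 4h^2 = 2364^2 + 4*4200^2 = 5588496 + 70560000 = 76148496
sqrt(76148496) = 8726.3106
t = 8726.3106 / 2733 = 3.1929 s

3.1929


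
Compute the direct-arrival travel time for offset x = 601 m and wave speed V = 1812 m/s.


t = x / V
= 601 / 1812
= 0.3317 s

0.3317


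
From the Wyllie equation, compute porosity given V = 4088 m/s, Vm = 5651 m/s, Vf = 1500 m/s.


1/V - 1/Vm = 1/4088 - 1/5651 = 6.766e-05
1/Vf - 1/Vm = 1/1500 - 1/5651 = 0.00048971
phi = 6.766e-05 / 0.00048971 = 0.1382

0.1382


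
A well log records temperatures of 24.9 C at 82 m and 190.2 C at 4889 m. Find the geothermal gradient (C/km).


dT = 190.2 - 24.9 = 165.3 C
dz = 4889 - 82 = 4807 m
gradient = dT/dz * 1000 = 165.3/4807 * 1000 = 34.3874 C/km

34.3874


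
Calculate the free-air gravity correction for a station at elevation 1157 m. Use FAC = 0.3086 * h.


FAC = 0.3086 * h
= 0.3086 * 1157
= 357.0502 mGal

357.0502


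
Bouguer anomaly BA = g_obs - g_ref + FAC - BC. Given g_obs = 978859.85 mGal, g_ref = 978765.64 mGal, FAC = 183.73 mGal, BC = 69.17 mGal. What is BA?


BA = g_obs - g_ref + FAC - BC
= 978859.85 - 978765.64 + 183.73 - 69.17
= 208.77 mGal

208.77


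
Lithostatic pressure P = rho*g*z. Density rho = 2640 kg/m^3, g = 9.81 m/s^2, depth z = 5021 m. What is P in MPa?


P = rho * g * z / 1e6
= 2640 * 9.81 * 5021 / 1e6
= 130035866.4 / 1e6
= 130.0359 MPa

130.0359


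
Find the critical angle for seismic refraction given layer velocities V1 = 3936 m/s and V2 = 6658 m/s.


V1/V2 = 3936/6658 = 0.591169
theta_c = arcsin(0.591169) = 36.24 degrees

36.24


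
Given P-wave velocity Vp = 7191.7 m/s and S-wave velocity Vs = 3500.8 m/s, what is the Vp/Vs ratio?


Vp/Vs = 7191.7 / 3500.8
= 2.0543

2.0543


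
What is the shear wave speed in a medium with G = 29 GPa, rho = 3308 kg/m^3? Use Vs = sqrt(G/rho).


Convert G to Pa: G = 29e9 Pa
Compute G/rho = 29e9 / 3308 = 8766626.3603
Vs = sqrt(8766626.3603) = 2960.85 m/s

2960.85


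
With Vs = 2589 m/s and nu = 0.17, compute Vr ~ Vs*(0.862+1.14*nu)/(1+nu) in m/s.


Numerator factor = 0.862 + 1.14*0.17 = 1.0558
Denominator = 1 + 0.17 = 1.17
Vr = 2589 * 1.0558 / 1.17 = 2336.3 m/s

2336.3


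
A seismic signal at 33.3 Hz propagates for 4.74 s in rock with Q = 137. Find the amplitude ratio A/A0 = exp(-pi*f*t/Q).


pi*f*t/Q = pi*33.3*4.74/137 = 3.619528
A/A0 = exp(-3.619528) = 0.026795

0.026795


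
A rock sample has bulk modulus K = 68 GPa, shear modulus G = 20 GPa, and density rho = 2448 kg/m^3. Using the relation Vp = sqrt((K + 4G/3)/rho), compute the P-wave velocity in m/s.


First compute the effective modulus:
K + 4G/3 = 68e9 + 4*20e9/3 = 94666666666.67 Pa
Then divide by density:
94666666666.67 / 2448 = 38671023.9651 Pa/(kg/m^3)
Take the square root:
Vp = sqrt(38671023.9651) = 6218.6 m/s

6218.6


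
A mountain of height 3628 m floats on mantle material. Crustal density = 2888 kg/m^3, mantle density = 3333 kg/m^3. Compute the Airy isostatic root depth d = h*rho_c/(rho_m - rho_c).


rho_m - rho_c = 3333 - 2888 = 445
d = 3628 * 2888 / 445
= 10477664 / 445
= 23545.31 m

23545.31


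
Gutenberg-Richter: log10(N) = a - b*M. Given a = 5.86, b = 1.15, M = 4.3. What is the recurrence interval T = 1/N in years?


log10(N) = 5.86 - 1.15*4.3 = 0.915
N = 10^0.915 = 8.222426
T = 1/N = 1/8.222426 = 0.1216 years

0.1216


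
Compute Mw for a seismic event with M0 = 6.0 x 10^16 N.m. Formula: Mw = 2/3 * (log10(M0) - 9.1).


log10(M0) = log10(6.0 x 10^16) = 16.7782
Mw = 2/3 * (16.7782 - 9.1)
= 2/3 * 7.6782
= 5.12

5.12


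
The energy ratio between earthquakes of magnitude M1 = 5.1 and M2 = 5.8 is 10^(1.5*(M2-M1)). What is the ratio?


M2 - M1 = 5.8 - 5.1 = 0.7
1.5 * 0.7 = 1.05
ratio = 10^1.05 = 11.22

11.22


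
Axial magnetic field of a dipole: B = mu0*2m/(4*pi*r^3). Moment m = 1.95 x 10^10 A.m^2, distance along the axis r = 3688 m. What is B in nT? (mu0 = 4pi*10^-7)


m = 1.95 x 10^10 = 19500000000 A.m^2
2m = 39000000000 A.m^2
r^3 = 3688^3 = 50161756672
B = (4pi*10^-7) * 39000000000 / (4*pi * 50161756672) * 1e9
= 49008.845396 / 630351225007.66 * 1e9
= 77.7485 nT

77.7485


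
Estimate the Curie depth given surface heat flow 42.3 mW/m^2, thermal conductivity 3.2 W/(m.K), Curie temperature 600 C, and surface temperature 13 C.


T_Curie - T_surf = 600 - 13 = 587 C
Convert q to W/m^2: 42.3 mW/m^2 = 0.0423 W/m^2
d = 587 * 3.2 / 0.0423 = 44406.62 m

44406.62


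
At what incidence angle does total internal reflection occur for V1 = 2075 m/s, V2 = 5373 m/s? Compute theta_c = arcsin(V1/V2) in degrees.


V1/V2 = 2075/5373 = 0.38619
theta_c = arcsin(0.38619) = 22.7176 degrees

22.7176


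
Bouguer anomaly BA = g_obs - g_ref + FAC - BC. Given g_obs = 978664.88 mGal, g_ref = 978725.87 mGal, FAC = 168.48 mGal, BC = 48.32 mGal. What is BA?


BA = g_obs - g_ref + FAC - BC
= 978664.88 - 978725.87 + 168.48 - 48.32
= 59.17 mGal

59.17


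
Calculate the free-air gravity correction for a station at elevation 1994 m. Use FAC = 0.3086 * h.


FAC = 0.3086 * h
= 0.3086 * 1994
= 615.3484 mGal

615.3484


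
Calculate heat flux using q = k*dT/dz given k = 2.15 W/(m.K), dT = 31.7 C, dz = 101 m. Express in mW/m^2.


q = k * dT / dz * 1000
= 2.15 * 31.7 / 101 * 1000
= 0.674802 * 1000
= 674.802 mW/m^2

674.802


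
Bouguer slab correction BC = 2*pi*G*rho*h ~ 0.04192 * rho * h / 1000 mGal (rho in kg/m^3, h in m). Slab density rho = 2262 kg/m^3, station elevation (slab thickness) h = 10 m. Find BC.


BC = 0.04192 * rho * h / 1000
= 0.04192 * 2262 * 10 / 1000
= 0.9482 mGal

0.9482


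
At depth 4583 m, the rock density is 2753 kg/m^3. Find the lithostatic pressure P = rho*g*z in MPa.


P = rho * g * z / 1e6
= 2753 * 9.81 * 4583 / 1e6
= 123772760.19 / 1e6
= 123.7728 MPa

123.7728


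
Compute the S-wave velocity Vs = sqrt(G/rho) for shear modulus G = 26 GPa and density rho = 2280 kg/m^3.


Convert G to Pa: G = 26e9 Pa
Compute G/rho = 26e9 / 2280 = 11403508.7719
Vs = sqrt(11403508.7719) = 3376.91 m/s

3376.91


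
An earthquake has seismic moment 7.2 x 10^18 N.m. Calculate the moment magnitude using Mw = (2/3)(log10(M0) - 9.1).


log10(M0) = log10(7.2 x 10^18) = 18.8573
Mw = 2/3 * (18.8573 - 9.1)
= 2/3 * 9.7573
= 6.5

6.5


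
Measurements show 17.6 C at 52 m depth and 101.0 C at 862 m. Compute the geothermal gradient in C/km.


dT = 101.0 - 17.6 = 83.4 C
dz = 862 - 52 = 810 m
gradient = dT/dz * 1000 = 83.4/810 * 1000 = 102.963 C/km

102.963


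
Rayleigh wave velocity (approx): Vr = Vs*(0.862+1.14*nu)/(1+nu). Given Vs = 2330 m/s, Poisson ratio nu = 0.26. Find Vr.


Numerator factor = 0.862 + 1.14*0.26 = 1.1584
Denominator = 1 + 0.26 = 1.26
Vr = 2330 * 1.1584 / 1.26 = 2142.12 m/s

2142.12


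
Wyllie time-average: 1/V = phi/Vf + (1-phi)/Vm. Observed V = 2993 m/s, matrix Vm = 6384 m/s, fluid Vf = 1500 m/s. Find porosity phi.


1/V - 1/Vm = 1/2993 - 1/6384 = 0.00017747
1/Vf - 1/Vm = 1/1500 - 1/6384 = 0.00051003
phi = 0.00017747 / 0.00051003 = 0.348

0.348


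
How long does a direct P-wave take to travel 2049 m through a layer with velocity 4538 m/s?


t = x / V
= 2049 / 4538
= 0.4515 s

0.4515


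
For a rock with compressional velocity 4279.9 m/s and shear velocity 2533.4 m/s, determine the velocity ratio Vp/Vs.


Vp/Vs = 4279.9 / 2533.4
= 1.6894

1.6894


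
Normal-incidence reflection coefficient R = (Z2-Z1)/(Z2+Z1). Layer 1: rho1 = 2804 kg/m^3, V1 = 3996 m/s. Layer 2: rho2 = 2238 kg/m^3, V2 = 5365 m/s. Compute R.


Z1 = 2804 * 3996 = 11204784
Z2 = 2238 * 5365 = 12006870
R = (12006870 - 11204784) / (12006870 + 11204784) = 802086 / 23211654 = 0.0346

0.0346


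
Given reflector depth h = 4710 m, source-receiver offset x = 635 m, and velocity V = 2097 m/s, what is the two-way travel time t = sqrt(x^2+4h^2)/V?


x^2 + 4h^2 = 635^2 + 4*4710^2 = 403225 + 88736400 = 89139625
sqrt(89139625) = 9441.3783
t = 9441.3783 / 2097 = 4.5023 s

4.5023


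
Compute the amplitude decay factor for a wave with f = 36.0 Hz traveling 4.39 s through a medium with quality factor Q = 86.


pi*f*t/Q = pi*36.0*4.39/86 = 5.773224
A/A0 = exp(-5.773224) = 0.00311

0.00311


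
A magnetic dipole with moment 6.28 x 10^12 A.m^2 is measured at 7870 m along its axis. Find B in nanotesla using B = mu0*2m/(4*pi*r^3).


m = 6.28 x 10^12 = 6280000000000 A.m^2
2m = 12560000000000 A.m^2
r^3 = 7870^3 = 487443403000
B = (4pi*10^-7) * 12560000000000 / (4*pi * 487443403000) * 1e9
= 15783361.491635 / 6125394455622.44 * 1e9
= 2576.7094 nT

2576.7094


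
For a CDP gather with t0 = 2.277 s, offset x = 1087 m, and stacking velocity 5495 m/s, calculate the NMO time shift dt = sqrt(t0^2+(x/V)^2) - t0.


x/Vnmo = 1087/5495 = 0.197816
(x/Vnmo)^2 = 0.039131
t0^2 = 5.184729
sqrt(5.184729 + 0.039131) = 2.285577
dt = 2.285577 - 2.277 = 0.008577

0.008577


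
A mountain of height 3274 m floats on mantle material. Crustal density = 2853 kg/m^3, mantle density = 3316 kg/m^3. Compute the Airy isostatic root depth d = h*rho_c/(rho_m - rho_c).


rho_m - rho_c = 3316 - 2853 = 463
d = 3274 * 2853 / 463
= 9340722 / 463
= 20174.35 m

20174.35


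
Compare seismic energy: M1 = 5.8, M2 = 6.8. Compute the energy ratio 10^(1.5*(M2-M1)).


M2 - M1 = 6.8 - 5.8 = 1.0
1.5 * 1.0 = 1.5
ratio = 10^1.5 = 31.62

31.62


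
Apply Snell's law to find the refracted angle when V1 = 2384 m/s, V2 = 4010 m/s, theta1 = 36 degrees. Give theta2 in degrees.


sin(theta1) = sin(36 deg) = 0.587785
sin(theta2) = V2/V1 * sin(theta1) = 4010/2384 * 0.587785 = 0.988682
theta2 = arcsin(0.988682) = 81.3717 degrees

81.3717


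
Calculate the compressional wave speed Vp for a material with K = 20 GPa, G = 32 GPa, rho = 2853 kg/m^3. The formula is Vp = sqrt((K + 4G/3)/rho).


First compute the effective modulus:
K + 4G/3 = 20e9 + 4*32e9/3 = 62666666666.67 Pa
Then divide by density:
62666666666.67 / 2853 = 21965182.8485 Pa/(kg/m^3)
Take the square root:
Vp = sqrt(21965182.8485) = 4686.7 m/s

4686.7


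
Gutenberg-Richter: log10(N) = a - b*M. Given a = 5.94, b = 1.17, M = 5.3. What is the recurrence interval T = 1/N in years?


log10(N) = 5.94 - 1.17*5.3 = -0.261
N = 10^-0.261 = 0.548277
T = 1/N = 1/0.548277 = 1.8239 years

1.8239


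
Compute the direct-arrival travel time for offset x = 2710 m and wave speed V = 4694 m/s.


t = x / V
= 2710 / 4694
= 0.5773 s

0.5773


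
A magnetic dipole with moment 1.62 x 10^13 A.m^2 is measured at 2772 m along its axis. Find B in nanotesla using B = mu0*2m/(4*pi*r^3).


m = 1.62 x 10^13 = 16200000000000 A.m^2
2m = 32400000000000 A.m^2
r^3 = 2772^3 = 21300003648
B = (4pi*10^-7) * 32400000000000 / (4*pi * 21300003648) * 1e9
= 40715040.790524 / 267663739927.97 * 1e9
= 152112.65 nT

152112.65


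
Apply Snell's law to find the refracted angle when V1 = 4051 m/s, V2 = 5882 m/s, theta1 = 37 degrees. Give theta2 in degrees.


sin(theta1) = sin(37 deg) = 0.601815
sin(theta2) = V2/V1 * sin(theta1) = 5882/4051 * 0.601815 = 0.873828
theta2 = arcsin(0.873828) = 60.9065 degrees

60.9065


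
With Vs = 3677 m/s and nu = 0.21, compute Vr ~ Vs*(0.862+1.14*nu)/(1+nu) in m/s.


Numerator factor = 0.862 + 1.14*0.21 = 1.1014
Denominator = 1 + 0.21 = 1.21
Vr = 3677 * 1.1014 / 1.21 = 3346.98 m/s

3346.98


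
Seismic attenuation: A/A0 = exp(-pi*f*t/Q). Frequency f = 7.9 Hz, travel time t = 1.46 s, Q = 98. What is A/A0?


pi*f*t/Q = pi*7.9*1.46/98 = 0.369746
A/A0 = exp(-0.369746) = 0.69091

0.69091


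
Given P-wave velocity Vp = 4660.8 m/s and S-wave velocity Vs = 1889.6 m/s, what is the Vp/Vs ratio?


Vp/Vs = 4660.8 / 1889.6
= 2.4666

2.4666


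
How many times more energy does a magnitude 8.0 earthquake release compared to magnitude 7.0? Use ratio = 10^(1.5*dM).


M2 - M1 = 8.0 - 7.0 = 1.0
1.5 * 1.0 = 1.5
ratio = 10^1.5 = 31.62

31.62


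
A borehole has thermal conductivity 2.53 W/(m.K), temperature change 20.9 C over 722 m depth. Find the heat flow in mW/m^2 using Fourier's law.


q = k * dT / dz * 1000
= 2.53 * 20.9 / 722 * 1000
= 0.073237 * 1000
= 73.2368 mW/m^2

73.2368


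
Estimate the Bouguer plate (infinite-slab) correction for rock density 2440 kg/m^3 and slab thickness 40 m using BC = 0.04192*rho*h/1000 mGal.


BC = 0.04192 * rho * h / 1000
= 0.04192 * 2440 * 40 / 1000
= 4.0914 mGal

4.0914


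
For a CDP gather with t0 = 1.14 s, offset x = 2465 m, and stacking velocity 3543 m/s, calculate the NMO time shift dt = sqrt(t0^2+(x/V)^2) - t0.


x/Vnmo = 2465/3543 = 0.695738
(x/Vnmo)^2 = 0.484051
t0^2 = 1.2996
sqrt(1.2996 + 0.484051) = 1.335534
dt = 1.335534 - 1.14 = 0.195534

0.195534


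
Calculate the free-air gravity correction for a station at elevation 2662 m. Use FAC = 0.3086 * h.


FAC = 0.3086 * h
= 0.3086 * 2662
= 821.4932 mGal

821.4932


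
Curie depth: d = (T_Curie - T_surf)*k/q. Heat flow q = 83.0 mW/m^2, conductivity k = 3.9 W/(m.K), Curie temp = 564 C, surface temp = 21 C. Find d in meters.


T_Curie - T_surf = 564 - 21 = 543 C
Convert q to W/m^2: 83.0 mW/m^2 = 0.083 W/m^2
d = 543 * 3.9 / 0.083 = 25514.46 m

25514.46


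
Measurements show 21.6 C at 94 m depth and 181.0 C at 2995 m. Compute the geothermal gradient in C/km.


dT = 181.0 - 21.6 = 159.4 C
dz = 2995 - 94 = 2901 m
gradient = dT/dz * 1000 = 159.4/2901 * 1000 = 54.9466 C/km

54.9466


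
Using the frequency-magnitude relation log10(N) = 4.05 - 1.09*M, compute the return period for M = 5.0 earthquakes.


log10(N) = 4.05 - 1.09*5.0 = -1.4
N = 10^-1.4 = 0.039811
T = 1/N = 1/0.039811 = 25.1189 years

25.1189


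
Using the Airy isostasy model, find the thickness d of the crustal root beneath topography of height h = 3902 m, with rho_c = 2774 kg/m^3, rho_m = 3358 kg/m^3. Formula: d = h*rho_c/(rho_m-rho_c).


rho_m - rho_c = 3358 - 2774 = 584
d = 3902 * 2774 / 584
= 10824148 / 584
= 18534.5 m

18534.5
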